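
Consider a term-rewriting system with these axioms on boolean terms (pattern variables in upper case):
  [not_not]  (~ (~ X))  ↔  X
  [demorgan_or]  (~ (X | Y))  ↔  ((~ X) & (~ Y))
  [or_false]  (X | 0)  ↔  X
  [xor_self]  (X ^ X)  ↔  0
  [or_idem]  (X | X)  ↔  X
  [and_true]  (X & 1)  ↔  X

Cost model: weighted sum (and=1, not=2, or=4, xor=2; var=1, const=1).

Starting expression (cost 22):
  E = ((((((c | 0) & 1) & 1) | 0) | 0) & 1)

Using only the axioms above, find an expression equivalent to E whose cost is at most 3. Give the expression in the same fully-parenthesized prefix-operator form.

(c & 1)   [cost 3]

step 1: or_false (→) rewrites ((((c | 0) & 1) & 1) | 0) into (((c | 0) & 1) & 1), now (((((c | 0) & 1) & 1) | 0) & 1)
step 2: and_true (→) rewrites (((c | 0) & 1) & 1) into ((c | 0) & 1), now ((((c | 0) & 1) | 0) & 1)
step 3: or_false (→) rewrites (c | 0) into c, now (((c & 1) | 0) & 1)
step 4: or_false (→) rewrites ((c & 1) | 0) into (c & 1), now ((c & 1) & 1)
step 5: and_true (→) rewrites (c & 1) into c, reaching cost 3 (bound 3)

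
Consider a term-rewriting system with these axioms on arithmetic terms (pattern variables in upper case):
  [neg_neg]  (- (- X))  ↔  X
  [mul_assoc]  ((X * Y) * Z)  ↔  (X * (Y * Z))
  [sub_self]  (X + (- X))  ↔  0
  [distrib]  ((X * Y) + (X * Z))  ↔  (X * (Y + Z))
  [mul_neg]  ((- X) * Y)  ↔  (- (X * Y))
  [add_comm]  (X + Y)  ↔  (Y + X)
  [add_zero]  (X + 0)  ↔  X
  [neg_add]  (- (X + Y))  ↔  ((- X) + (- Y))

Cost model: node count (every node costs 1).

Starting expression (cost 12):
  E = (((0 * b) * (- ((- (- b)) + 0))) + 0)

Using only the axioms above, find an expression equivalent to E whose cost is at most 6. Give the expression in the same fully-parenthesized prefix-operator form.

1. [add_zero →] (((0 * b) * (- ((- (- b)) + 0))) + 0)  →  ((0 * b) * (- ((- (- b)) + 0)))
2. [add_zero →] ((- (- b)) + 0)  →  (- (- b));  E = ((0 * b) * (- (- (- b))))
3. [neg_neg →] (- (- (- b)))  →  (- b);  cost 6 ≤ 6, done

((0 * b) * (- b))   [cost 6]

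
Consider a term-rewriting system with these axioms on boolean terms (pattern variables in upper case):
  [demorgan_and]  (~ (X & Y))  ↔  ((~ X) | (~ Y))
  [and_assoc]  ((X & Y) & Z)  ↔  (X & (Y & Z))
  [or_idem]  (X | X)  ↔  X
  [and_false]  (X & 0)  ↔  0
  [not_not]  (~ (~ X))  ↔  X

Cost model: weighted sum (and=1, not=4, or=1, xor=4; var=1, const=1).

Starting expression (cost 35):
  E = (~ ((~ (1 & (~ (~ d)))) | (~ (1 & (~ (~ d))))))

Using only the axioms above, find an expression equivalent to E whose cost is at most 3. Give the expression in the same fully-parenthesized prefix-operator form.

1. [or_idem →] ((~ (1 & (~ (~ d)))) | (~ (1 & (~ (~ d)))))  →  (~ (1 & (~ (~ d))));  E = (~ (~ (1 & (~ (~ d)))))
2. [not_not →] (~ (~ (1 & (~ (~ d)))))  →  (1 & (~ (~ d)))
3. [not_not →] (~ (~ d))  →  d;  cost 3 ≤ 3, done

(1 & d)   [cost 3]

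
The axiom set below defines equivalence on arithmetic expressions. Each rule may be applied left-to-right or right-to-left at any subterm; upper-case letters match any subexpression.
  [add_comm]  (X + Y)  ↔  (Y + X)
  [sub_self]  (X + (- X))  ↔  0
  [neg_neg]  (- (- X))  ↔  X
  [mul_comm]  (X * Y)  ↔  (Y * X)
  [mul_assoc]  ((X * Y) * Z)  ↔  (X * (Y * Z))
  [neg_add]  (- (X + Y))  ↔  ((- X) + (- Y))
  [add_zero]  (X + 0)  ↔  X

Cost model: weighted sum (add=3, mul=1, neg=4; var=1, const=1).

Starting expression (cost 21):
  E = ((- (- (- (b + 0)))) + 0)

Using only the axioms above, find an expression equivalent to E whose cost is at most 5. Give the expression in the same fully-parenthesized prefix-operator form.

step 1: add_zero (→) rewrites ((- (- (- (b + 0)))) + 0) into (- (- (- (b + 0))))
step 2: add_zero (→) rewrites (b + 0) into b, now (- (- (- b)))
step 3: neg_neg (→) rewrites (- (- b)) into b, reaching cost 5 (bound 5)

(- b)   [cost 5]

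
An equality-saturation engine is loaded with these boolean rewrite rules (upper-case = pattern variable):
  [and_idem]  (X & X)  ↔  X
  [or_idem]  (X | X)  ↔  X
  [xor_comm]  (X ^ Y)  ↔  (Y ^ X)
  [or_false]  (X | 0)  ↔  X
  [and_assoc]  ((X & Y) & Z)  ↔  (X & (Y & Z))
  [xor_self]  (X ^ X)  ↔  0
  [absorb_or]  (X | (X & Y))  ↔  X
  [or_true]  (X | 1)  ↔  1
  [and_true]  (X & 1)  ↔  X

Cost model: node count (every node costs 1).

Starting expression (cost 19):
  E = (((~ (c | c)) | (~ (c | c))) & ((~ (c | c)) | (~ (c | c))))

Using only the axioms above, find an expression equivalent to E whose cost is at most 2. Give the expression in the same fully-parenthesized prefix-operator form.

1. [and_idem →] (((~ (c | c)) | (~ (c | c))) & ((~ (c | c)) | (~ (c | c))))  →  ((~ (c | c)) | (~ (c | c)))
2. [or_idem →] ((~ (c | c)) | (~ (c | c)))  →  (~ (c | c))
3. [or_idem →] (c | c)  →  c;  cost 2 ≤ 2, done

(~ c)   [cost 2]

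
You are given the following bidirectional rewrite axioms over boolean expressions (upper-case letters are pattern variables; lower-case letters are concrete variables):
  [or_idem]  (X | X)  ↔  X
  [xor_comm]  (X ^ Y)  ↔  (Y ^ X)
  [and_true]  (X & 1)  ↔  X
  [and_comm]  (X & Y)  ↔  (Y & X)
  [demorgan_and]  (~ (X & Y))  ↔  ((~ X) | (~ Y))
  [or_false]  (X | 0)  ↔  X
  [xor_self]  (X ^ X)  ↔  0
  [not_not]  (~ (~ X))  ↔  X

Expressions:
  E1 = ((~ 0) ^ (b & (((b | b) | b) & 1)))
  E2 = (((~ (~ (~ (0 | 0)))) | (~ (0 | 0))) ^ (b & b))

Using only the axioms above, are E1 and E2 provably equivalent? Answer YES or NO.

YES

1. [or_idem →] (b | b)  →  b;  E1 = ((~ 0) ^ (b & ((b | b) & 1)))
2. [or_idem →] (b | b)  →  b;  E1 = ((~ 0) ^ (b & (b & 1)))
3. [and_true →] (b & 1)  →  b;  E1 = ((~ 0) ^ (b & b))
4. [or_false ←] 0  →  (0 | 0);  E1 = ((~ (0 | 0)) ^ (b & b))
5. [or_idem ←] (~ (0 | 0))  →  ((~ (0 | 0)) | (~ (0 | 0)));  E1 = (((~ (0 | 0)) | (~ (0 | 0))) ^ (b & b))
6. [not_not ←] (0 | 0)  →  (~ (~ (0 | 0)));  this is E2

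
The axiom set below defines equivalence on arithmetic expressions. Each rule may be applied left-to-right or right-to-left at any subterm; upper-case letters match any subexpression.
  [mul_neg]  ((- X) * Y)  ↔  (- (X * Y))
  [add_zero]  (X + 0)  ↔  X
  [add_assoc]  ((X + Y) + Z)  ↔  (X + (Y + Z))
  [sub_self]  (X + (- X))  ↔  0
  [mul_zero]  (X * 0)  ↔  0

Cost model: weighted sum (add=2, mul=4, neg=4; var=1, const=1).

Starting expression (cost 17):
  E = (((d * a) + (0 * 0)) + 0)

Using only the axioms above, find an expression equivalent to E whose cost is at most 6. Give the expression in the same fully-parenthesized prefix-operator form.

1. [mul_zero →] (0 * 0)  →  0;  E = (((d * a) + 0) + 0)
2. [add_zero →] ((d * a) + 0)  →  (d * a);  E = ((d * a) + 0)
3. [add_zero →] ((d * a) + 0)  →  (d * a);  cost 6 ≤ 6, done

(d * a)   [cost 6]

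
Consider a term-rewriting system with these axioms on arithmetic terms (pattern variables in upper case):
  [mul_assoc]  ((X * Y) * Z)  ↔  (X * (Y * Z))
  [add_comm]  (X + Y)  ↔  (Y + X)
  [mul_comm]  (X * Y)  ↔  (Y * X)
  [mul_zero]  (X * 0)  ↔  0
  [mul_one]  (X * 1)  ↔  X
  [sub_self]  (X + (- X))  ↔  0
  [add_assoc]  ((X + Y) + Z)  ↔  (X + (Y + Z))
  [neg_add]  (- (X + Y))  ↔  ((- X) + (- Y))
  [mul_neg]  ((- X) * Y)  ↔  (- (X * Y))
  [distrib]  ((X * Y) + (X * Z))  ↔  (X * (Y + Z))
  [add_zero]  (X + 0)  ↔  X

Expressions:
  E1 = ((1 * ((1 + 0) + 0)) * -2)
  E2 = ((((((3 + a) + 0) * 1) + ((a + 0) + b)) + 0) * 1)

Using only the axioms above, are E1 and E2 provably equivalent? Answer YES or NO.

NO

All listed rules preserve value, hence provable equivalence implies equal values everywhere; look for a separating assignment.
a=0, b=0 gives E1 ↦ -2, E2 ↦ 3; values differ ⇒ not provably equivalent.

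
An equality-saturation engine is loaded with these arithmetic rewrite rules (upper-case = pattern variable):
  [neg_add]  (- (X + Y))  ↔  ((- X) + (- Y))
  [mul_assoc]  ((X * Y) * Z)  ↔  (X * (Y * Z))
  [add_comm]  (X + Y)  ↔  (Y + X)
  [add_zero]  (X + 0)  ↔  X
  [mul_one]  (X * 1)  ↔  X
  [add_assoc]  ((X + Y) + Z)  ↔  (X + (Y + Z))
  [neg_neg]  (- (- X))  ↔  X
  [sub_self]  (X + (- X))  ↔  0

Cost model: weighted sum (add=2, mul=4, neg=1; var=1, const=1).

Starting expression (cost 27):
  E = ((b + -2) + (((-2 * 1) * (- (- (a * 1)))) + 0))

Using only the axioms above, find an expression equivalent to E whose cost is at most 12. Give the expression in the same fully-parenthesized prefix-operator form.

(1) (a * 1)  =[mul_one →]=  a    ⊢ ((b + -2) + (((-2 * 1) * (- (- a))) + 0))
(2) (-2 * 1)  =[mul_one →]=  -2    ⊢ ((b + -2) + ((-2 * (- (- a))) + 0))
(3) (b + -2)  =[add_comm →]=  (-2 + b)    ⊢ ((-2 + b) + ((-2 * (- (- a))) + 0))
(4) ((-2 * (- (- a))) + 0)  =[add_zero →]=  (-2 * (- (- a)))    ⊢ ((-2 + b) + (-2 * (- (- a))))
(5) (- (- a))  =[neg_neg →]=  a    ⊢ cost 12, within 12

((-2 + b) + (-2 * a))   [cost 12]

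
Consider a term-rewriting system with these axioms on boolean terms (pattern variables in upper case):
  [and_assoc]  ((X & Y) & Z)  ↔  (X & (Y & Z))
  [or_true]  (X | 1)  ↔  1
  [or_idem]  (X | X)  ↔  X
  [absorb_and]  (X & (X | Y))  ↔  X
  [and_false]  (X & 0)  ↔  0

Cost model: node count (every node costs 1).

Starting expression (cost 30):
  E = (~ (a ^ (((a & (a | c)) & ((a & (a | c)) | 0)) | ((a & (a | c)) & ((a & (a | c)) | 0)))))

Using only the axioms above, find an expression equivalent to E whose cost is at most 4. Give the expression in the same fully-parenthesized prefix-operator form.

(~ (a ^ a))   [cost 4]

(1) (((a & (a | c)) & ((a & (a | c)) | 0)) | ((a & (a | c)) & ((a & (a | c)) | 0)))  =[or_idem →]=  ((a & (a | c)) & ((a & (a | c)) | 0))    ⊢ (~ (a ^ ((a & (a | c)) & ((a & (a | c)) | 0))))
(2) ((a & (a | c)) & ((a & (a | c)) | 0))  =[absorb_and →]=  (a & (a | c))    ⊢ (~ (a ^ (a & (a | c))))
(3) (a & (a | c))  =[absorb_and →]=  a    ⊢ cost 4, within 4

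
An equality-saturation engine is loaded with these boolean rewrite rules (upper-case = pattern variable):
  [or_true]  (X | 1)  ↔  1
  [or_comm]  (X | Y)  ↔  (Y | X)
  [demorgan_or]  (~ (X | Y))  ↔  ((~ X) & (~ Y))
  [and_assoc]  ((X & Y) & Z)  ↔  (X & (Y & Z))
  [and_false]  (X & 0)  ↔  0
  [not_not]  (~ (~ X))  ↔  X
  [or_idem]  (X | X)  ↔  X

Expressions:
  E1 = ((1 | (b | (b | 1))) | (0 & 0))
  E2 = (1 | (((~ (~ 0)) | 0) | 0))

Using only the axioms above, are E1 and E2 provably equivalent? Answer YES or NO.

step 1: or_true (→) rewrites (b | 1) into 1, now ((1 | (b | 1)) | (0 & 0))
step 2: or_true (→) rewrites (b | 1) into 1, now ((1 | 1) | (0 & 0))
step 3: or_idem (→) rewrites (1 | 1) into 1, now (1 | (0 & 0))
step 4: and_false (→) rewrites (0 & 0) into 0, now (1 | 0)
step 5: or_idem (←) rewrites 0 into (0 | 0), now (1 | (0 | 0))
step 6: or_idem (←) rewrites 0 into (0 | 0), now (1 | ((0 | 0) | 0))
step 7: not_not (←) rewrites 0 into (~ (~ 0)), which is E2

YES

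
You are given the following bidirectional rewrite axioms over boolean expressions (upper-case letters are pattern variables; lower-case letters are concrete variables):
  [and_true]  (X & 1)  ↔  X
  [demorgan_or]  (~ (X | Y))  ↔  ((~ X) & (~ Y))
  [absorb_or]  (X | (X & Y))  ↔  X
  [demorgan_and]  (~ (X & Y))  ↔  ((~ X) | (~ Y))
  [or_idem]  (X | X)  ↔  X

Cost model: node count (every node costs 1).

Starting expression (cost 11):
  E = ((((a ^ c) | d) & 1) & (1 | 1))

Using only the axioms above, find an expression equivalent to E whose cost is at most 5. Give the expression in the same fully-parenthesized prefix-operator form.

((a ^ c) | d)   [cost 5]

(1) (1 | 1)  =[or_idem →]=  1    ⊢ ((((a ^ c) | d) & 1) & 1)
(2) ((((a ^ c) | d) & 1) & 1)  =[and_true →]=  (((a ^ c) | d) & 1)
(3) (((a ^ c) | d) & 1)  =[and_true →]=  ((a ^ c) | d)    ⊢ cost 5, within 5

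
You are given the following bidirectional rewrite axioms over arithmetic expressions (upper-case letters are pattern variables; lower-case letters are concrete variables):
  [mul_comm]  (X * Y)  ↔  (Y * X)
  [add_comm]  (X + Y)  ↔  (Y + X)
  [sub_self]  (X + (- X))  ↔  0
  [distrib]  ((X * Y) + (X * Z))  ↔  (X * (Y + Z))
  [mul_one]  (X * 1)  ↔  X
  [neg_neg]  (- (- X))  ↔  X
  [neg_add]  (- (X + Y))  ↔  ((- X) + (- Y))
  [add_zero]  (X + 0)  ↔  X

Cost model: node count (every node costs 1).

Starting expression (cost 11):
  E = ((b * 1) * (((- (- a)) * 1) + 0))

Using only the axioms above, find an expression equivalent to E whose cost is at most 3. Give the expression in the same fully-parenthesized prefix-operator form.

(1) ((- (- a)) * 1)  =[mul_one →]=  (- (- a))    ⊢ ((b * 1) * ((- (- a)) + 0))
(2) (- (- a))  =[neg_neg →]=  a    ⊢ ((b * 1) * (a + 0))
(3) (b * 1)  =[mul_one →]=  b    ⊢ (b * (a + 0))
(4) (b * (a + 0))  =[mul_comm →]=  ((a + 0) * b)
(5) (a + 0)  =[add_zero →]=  a    ⊢ cost 3, within 3

(a * b)   [cost 3]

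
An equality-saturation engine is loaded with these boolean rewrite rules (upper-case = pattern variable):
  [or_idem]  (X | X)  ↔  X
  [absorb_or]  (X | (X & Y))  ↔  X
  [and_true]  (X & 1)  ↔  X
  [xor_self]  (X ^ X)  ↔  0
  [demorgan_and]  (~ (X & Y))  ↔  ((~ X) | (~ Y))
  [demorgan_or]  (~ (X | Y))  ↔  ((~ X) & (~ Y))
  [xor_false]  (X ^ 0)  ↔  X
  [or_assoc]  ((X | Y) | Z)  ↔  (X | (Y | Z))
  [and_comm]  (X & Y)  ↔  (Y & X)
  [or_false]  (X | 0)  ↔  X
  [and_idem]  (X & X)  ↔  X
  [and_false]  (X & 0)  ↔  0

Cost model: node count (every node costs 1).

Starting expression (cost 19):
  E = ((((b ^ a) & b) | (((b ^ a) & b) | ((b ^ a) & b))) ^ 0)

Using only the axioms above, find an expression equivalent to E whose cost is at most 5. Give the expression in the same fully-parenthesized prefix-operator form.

((b ^ a) & b)   [cost 5]

step 1: or_idem (→) rewrites (((b ^ a) & b) | ((b ^ a) & b)) into ((b ^ a) & b), now ((((b ^ a) & b) | ((b ^ a) & b)) ^ 0)
step 2: xor_false (→) rewrites ((((b ^ a) & b) | ((b ^ a) & b)) ^ 0) into (((b ^ a) & b) | ((b ^ a) & b))
step 3: or_idem (→) rewrites (((b ^ a) & b) | ((b ^ a) & b)) into ((b ^ a) & b), reaching cost 5 (bound 5)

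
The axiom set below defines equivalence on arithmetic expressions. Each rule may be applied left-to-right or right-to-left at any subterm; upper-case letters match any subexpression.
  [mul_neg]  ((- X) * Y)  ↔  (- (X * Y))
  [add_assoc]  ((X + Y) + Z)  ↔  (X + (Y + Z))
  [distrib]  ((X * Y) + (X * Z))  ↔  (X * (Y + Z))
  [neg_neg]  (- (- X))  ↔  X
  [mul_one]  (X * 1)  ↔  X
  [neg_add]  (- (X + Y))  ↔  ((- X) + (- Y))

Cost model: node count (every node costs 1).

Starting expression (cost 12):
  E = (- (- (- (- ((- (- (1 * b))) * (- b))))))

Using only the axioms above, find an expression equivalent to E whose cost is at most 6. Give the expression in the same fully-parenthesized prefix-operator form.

((1 * b) * (- b))   [cost 6]

(1) (- (- (1 * b)))  =[neg_neg →]=  (1 * b)    ⊢ (- (- (- (- ((1 * b) * (- b))))))
(2) (- (- (- (- ((1 * b) * (- b))))))  =[neg_neg →]=  (- (- ((1 * b) * (- b))))
(3) (- (- ((1 * b) * (- b))))  =[neg_neg →]=  ((1 * b) * (- b))    ⊢ cost 6, within 6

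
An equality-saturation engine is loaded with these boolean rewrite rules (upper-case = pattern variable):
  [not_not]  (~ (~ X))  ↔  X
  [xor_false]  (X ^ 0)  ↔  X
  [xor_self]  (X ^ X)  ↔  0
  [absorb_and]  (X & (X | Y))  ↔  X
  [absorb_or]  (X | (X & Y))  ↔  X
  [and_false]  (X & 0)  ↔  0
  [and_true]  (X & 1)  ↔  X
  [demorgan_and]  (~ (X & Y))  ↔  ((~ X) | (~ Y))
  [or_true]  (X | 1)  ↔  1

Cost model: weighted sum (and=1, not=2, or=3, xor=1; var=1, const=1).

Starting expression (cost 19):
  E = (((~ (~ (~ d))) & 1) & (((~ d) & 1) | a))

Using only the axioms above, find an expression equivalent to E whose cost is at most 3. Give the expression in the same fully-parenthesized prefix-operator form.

(~ d)   [cost 3]

(1) (~ (~ d))  =[not_not →]=  d    ⊢ (((~ d) & 1) & (((~ d) & 1) | a))
(2) (((~ d) & 1) & (((~ d) & 1) | a))  =[absorb_and →]=  ((~ d) & 1)
(3) ((~ d) & 1)  =[and_true →]=  (~ d)    ⊢ cost 3, within 3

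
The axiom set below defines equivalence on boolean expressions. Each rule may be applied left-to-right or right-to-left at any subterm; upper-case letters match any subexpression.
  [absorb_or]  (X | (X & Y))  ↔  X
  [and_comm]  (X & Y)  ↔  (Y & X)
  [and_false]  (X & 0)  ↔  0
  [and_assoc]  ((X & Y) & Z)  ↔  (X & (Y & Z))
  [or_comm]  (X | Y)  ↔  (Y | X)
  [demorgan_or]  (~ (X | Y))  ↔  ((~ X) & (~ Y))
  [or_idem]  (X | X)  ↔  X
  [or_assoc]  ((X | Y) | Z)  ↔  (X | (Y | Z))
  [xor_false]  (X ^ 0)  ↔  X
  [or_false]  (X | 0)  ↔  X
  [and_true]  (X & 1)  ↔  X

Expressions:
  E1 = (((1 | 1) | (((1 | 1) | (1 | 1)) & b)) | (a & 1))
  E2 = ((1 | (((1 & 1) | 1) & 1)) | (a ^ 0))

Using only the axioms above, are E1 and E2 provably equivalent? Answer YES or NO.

1. [or_idem →] ((1 | 1) | (1 | 1))  →  (1 | 1);  E1 = (((1 | 1) | ((1 | 1) & b)) | (a & 1))
2. [absorb_or →] ((1 | 1) | ((1 | 1) & b))  →  (1 | 1);  E1 = ((1 | 1) | (a & 1))
3. [or_idem →] (1 | 1)  →  1;  E1 = (1 | (a & 1))
4. [and_true →] (a & 1)  →  a;  E1 = (1 | a)
5. [absorb_or ←] 1  →  (1 | (1 & 1));  E1 = ((1 | (1 & 1)) | a)
6. [or_idem ←] 1  →  (1 | 1);  E1 = ((1 | ((1 | 1) & 1)) | a)
7. [xor_false ←] a  →  (a ^ 0);  E1 = ((1 | ((1 | 1) & 1)) | (a ^ 0))
8. [and_true ←] 1  →  (1 & 1);  this is E2

YES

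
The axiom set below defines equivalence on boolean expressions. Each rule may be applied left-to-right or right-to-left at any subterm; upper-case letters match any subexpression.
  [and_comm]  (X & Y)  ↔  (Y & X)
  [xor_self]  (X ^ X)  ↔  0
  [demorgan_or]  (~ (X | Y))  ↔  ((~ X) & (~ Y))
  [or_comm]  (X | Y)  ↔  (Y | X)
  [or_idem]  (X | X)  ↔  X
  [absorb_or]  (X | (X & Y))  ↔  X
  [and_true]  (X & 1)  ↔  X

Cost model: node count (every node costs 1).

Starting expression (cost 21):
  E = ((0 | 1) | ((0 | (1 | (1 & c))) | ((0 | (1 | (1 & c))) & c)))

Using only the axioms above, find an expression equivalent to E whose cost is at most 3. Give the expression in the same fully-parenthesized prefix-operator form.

1. [absorb_or →] ((0 | (1 | (1 & c))) | ((0 | (1 | (1 & c))) & c))  →  (0 | (1 | (1 & c)));  E = ((0 | 1) | (0 | (1 | (1 & c))))
2. [absorb_or →] (1 | (1 & c))  →  1;  E = ((0 | 1) | (0 | 1))
3. [or_idem →] ((0 | 1) | (0 | 1))  →  (0 | 1);  cost 3 ≤ 3, done

(0 | 1)   [cost 3]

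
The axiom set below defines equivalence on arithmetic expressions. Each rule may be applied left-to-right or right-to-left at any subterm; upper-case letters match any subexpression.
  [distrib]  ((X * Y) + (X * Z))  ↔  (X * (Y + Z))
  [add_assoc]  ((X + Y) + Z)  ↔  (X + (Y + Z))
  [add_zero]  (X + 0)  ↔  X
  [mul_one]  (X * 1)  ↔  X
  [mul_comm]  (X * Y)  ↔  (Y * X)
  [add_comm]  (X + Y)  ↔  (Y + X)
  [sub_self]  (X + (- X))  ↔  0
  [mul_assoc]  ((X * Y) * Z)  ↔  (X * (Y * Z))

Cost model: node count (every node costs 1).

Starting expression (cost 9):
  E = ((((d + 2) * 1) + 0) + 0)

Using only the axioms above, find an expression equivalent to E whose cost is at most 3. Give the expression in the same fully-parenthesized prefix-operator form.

(2 + d)   [cost 3]

(1) ((d + 2) * 1)  =[mul_one →]=  (d + 2)    ⊢ (((d + 2) + 0) + 0)
(2) (((d + 2) + 0) + 0)  =[add_zero →]=  ((d + 2) + 0)
(3) (d + 2)  =[add_comm →]=  (2 + d)    ⊢ ((2 + d) + 0)
(4) ((2 + d) + 0)  =[add_zero →]=  (2 + d)    ⊢ cost 3, within 3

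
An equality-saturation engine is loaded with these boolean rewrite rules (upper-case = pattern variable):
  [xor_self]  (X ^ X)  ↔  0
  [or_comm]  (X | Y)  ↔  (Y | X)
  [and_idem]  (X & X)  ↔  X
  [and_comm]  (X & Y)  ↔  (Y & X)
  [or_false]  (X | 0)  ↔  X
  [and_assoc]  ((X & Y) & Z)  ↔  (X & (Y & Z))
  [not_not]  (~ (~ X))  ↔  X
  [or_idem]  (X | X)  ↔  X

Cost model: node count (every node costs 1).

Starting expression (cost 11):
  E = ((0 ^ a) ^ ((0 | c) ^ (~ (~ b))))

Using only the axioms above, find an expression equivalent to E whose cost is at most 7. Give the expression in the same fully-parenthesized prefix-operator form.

((0 ^ a) ^ (c ^ b))   [cost 7]

1. [or_comm →] (0 | c)  →  (c | 0);  E = ((0 ^ a) ^ ((c | 0) ^ (~ (~ b))))
2. [or_false →] (c | 0)  →  c;  E = ((0 ^ a) ^ (c ^ (~ (~ b))))
3. [not_not →] (~ (~ b))  →  b;  cost 7 ≤ 7, done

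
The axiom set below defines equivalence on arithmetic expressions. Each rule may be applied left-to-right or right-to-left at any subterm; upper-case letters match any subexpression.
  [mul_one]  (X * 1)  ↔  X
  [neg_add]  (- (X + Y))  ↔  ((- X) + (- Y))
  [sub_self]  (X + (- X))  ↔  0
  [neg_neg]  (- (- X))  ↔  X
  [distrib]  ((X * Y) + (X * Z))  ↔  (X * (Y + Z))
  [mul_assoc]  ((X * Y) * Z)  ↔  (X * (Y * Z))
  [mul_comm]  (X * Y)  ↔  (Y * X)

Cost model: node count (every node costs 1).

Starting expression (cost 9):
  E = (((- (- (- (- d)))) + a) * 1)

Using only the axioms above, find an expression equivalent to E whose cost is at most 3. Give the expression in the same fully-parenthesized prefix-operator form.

(1) (- (- d))  =[neg_neg →]=  d    ⊢ (((- (- d)) + a) * 1)
(2) (- (- d))  =[neg_neg →]=  d    ⊢ ((d + a) * 1)
(3) ((d + a) * 1)  =[mul_one →]=  (d + a)    ⊢ cost 3, within 3

(d + a)   [cost 3]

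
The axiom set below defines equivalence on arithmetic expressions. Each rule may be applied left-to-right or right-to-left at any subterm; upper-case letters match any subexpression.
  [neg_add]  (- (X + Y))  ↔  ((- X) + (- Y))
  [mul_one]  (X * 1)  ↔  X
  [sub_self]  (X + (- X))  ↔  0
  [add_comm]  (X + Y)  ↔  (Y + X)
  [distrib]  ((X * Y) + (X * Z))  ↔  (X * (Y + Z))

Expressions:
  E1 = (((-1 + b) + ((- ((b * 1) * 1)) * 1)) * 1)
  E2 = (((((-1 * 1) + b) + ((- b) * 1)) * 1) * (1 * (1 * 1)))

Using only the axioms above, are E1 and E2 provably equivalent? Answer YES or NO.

step 1: mul_one (→) rewrites ((- ((b * 1) * 1)) * 1) into (- ((b * 1) * 1)), now (((-1 + b) + (- ((b * 1) * 1))) * 1)
step 2: mul_one (→) rewrites ((b * 1) * 1) into (b * 1), now (((-1 + b) + (- (b * 1))) * 1)
step 3: mul_one (→) rewrites (((-1 + b) + (- (b * 1))) * 1) into ((-1 + b) + (- (b * 1)))
step 4: mul_one (→) rewrites (b * 1) into b, now ((-1 + b) + (- b))
step 5: mul_one (←) rewrites (- b) into ((- b) * 1), now ((-1 + b) + ((- b) * 1))
step 6: mul_one (←) rewrites ((-1 + b) + ((- b) * 1)) into (((-1 + b) + ((- b) * 1)) * 1)
step 7: mul_one (←) rewrites 1 into (1 * 1), now (((-1 + b) + ((- b) * 1)) * (1 * 1))
step 8: mul_one (←) rewrites -1 into (-1 * 1), now ((((-1 * 1) + b) + ((- b) * 1)) * (1 * 1))
step 9: mul_one (←) rewrites 1 into (1 * 1), now ((((-1 * 1) + b) + ((- b) * 1)) * (1 * (1 * 1)))
step 10: mul_one (←) rewrites (((-1 * 1) + b) + ((- b) * 1)) into ((((-1 * 1) + b) + ((- b) * 1)) * 1), which is E2

YES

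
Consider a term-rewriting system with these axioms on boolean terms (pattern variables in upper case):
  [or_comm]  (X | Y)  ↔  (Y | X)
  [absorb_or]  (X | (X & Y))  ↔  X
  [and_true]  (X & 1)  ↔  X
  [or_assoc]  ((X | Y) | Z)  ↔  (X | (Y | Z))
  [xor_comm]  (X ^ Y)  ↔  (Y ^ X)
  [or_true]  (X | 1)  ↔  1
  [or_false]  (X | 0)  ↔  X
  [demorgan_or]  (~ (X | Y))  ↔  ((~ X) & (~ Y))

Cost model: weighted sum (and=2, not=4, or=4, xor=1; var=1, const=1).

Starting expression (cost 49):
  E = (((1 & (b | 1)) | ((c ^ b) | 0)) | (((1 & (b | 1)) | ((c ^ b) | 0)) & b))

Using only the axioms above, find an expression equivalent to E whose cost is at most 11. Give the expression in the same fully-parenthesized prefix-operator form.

((1 & 1) | (c ^ b))   [cost 11]

step 1: absorb_or (→) rewrites (((1 & (b | 1)) | ((c ^ b) | 0)) | (((1 & (b | 1)) | ((c ^ b) | 0)) & b)) into ((1 & (b | 1)) | ((c ^ b) | 0))
step 2: or_false (→) rewrites ((c ^ b) | 0) into (c ^ b), now ((1 & (b | 1)) | (c ^ b))
step 3: or_true (→) rewrites (b | 1) into 1, reaching cost 11 (bound 11)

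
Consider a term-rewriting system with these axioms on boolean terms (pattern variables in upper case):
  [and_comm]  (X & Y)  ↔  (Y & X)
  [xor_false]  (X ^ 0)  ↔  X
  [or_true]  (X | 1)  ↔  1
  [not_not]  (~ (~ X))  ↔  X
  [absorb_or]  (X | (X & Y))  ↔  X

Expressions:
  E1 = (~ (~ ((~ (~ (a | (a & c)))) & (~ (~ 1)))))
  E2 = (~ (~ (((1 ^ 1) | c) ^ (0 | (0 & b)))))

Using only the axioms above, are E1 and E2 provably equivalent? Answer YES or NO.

NO

The axioms are sound identities: if E1 ↔* E2 then E1 and E2 evaluate identically under any assignment.
Under a=0, b=0, c=1: E1 evaluates to 0, E2 to 1. Distinct ⇒ no rewrite sequence connects them.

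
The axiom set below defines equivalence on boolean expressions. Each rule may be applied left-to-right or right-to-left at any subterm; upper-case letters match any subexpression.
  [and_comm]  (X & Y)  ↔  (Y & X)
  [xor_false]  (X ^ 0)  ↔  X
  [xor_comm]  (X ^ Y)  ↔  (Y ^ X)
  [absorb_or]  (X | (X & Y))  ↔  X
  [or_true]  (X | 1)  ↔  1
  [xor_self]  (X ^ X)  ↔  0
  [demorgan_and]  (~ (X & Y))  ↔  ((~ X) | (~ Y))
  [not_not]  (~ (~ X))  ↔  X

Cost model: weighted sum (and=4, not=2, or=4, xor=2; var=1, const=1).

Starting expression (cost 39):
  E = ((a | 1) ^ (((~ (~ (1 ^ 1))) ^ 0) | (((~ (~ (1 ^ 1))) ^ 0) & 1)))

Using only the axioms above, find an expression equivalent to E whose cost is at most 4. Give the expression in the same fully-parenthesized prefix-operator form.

(1 ^ 0)   [cost 4]

step 1: absorb_or (→) rewrites (((~ (~ (1 ^ 1))) ^ 0) | (((~ (~ (1 ^ 1))) ^ 0) & 1)) into ((~ (~ (1 ^ 1))) ^ 0), now ((a | 1) ^ ((~ (~ (1 ^ 1))) ^ 0))
step 2: not_not (→) rewrites (~ (~ (1 ^ 1))) into (1 ^ 1), now ((a | 1) ^ ((1 ^ 1) ^ 0))
step 3: or_true (→) rewrites (a | 1) into 1, now (1 ^ ((1 ^ 1) ^ 0))
step 4: xor_self (→) rewrites (1 ^ 1) into 0, now (1 ^ (0 ^ 0))
step 5: xor_self (→) rewrites (0 ^ 0) into 0, reaching cost 4 (bound 4)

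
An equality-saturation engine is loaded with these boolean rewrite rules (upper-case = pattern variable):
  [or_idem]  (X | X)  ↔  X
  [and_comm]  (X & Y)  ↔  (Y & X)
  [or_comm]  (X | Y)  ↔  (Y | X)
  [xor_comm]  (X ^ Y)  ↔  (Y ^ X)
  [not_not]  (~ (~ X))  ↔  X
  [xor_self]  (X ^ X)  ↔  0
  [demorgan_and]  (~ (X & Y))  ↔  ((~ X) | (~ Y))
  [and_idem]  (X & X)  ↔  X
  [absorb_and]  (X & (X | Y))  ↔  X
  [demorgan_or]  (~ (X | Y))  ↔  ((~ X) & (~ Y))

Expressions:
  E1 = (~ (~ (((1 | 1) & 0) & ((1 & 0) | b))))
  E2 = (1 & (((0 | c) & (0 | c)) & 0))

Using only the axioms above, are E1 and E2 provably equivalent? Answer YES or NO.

1. [not_not →] (~ (~ (((1 | 1) & 0) & ((1 & 0) | b))))  →  (((1 | 1) & 0) & ((1 & 0) | b))
2. [or_idem →] (1 | 1)  →  1;  E1 = ((1 & 0) & ((1 & 0) | b))
3. [absorb_and →] ((1 & 0) & ((1 & 0) | b))  →  (1 & 0)
4. [absorb_and ←] 0  →  (0 & (0 | c));  E1 = (1 & (0 & (0 | c)))
5. [and_idem ←] (0 | c)  →  ((0 | c) & (0 | c));  E1 = (1 & (0 & ((0 | c) & (0 | c))))
6. [and_comm →] (0 & ((0 | c) & (0 | c)))  →  (((0 | c) & (0 | c)) & 0);  this is E2

YES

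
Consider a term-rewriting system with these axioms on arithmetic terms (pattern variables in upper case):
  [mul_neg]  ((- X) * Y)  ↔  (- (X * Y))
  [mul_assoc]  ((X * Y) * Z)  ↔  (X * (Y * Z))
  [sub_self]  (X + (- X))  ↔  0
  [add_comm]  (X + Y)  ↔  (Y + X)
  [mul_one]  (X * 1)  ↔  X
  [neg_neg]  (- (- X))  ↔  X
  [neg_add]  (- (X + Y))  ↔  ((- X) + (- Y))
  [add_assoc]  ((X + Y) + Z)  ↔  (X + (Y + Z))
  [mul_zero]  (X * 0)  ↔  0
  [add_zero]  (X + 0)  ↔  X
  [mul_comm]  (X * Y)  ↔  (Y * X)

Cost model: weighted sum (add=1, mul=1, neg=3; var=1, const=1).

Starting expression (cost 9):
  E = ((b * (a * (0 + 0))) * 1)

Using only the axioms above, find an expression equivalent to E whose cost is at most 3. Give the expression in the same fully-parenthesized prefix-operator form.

(b * 0)   [cost 3]

step 1: add_zero (→) rewrites (0 + 0) into 0, now ((b * (a * 0)) * 1)
step 2: mul_zero (→) rewrites (a * 0) into 0, now ((b * 0) * 1)
step 3: mul_one (→) rewrites ((b * 0) * 1) into (b * 0), reaching cost 3 (bound 3)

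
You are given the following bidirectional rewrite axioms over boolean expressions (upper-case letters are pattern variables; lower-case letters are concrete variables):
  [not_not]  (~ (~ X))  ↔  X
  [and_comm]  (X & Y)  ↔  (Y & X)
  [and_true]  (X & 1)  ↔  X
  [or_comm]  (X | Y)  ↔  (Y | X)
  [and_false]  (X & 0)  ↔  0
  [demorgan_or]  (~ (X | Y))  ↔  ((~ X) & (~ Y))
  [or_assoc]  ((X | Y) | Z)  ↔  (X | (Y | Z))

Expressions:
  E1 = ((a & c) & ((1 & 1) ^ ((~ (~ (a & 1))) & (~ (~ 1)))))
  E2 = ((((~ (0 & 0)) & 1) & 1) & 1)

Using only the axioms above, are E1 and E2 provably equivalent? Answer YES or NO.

NO

The axioms are sound identities: if E1 ↔* E2 then E1 and E2 evaluate identically under any assignment.
Under a=0, c=0: E1 evaluates to 0, E2 to 1. Distinct ⇒ no rewrite sequence connects them.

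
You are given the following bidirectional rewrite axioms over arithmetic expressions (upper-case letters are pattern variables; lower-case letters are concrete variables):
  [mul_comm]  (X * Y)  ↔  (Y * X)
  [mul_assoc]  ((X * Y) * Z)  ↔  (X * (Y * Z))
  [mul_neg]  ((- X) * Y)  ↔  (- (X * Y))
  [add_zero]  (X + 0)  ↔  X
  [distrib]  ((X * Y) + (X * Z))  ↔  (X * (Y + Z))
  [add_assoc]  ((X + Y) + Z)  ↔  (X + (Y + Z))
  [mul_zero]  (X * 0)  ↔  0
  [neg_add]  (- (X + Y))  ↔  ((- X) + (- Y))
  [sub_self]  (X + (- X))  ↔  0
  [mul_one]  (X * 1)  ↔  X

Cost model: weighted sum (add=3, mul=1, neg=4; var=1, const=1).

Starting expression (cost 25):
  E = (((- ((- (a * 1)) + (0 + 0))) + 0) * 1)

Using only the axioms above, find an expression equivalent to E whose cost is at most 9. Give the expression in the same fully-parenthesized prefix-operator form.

(- (- a))   [cost 9]

(1) ((- ((- (a * 1)) + (0 + 0))) + 0)  =[add_zero →]=  (- ((- (a * 1)) + (0 + 0)))    ⊢ ((- ((- (a * 1)) + (0 + 0))) * 1)
(2) (a * 1)  =[mul_one →]=  a    ⊢ ((- ((- a) + (0 + 0))) * 1)
(3) (0 + 0)  =[add_zero →]=  0    ⊢ ((- ((- a) + 0)) * 1)
(4) ((- a) + 0)  =[add_zero →]=  (- a)    ⊢ ((- (- a)) * 1)
(5) ((- (- a)) * 1)  =[mul_one →]=  (- (- a))    ⊢ cost 9, within 9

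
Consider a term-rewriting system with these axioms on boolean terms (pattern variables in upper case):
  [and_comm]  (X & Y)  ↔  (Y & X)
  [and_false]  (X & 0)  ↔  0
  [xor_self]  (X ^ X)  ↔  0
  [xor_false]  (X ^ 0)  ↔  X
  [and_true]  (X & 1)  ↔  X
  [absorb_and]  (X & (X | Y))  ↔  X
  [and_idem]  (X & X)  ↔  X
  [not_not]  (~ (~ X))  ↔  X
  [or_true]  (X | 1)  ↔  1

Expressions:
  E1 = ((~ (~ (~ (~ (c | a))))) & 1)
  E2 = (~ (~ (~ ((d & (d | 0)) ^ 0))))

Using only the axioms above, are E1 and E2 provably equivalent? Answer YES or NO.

Every axiom is a valid identity, so a rewrite proof would force E1 and E2 to agree under every assignment.
At a=0, c=0, d=0: E1 = 0 but E2 = 1; they differ, so no derivation exists.

NO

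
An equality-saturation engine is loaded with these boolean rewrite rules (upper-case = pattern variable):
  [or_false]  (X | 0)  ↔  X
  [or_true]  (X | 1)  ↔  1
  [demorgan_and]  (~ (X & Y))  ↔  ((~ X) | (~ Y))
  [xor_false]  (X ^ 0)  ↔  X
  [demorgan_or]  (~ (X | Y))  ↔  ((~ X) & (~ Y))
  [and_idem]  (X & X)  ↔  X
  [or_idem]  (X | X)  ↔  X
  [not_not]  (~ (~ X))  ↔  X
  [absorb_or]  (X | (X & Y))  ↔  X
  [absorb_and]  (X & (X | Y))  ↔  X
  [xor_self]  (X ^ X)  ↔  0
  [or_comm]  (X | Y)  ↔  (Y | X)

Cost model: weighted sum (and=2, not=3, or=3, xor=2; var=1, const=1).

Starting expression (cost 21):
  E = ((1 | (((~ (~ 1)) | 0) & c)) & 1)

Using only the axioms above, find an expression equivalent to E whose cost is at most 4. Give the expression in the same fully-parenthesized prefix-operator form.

step 1: not_not (→) rewrites (~ (~ 1)) into 1, now ((1 | ((1 | 0) & c)) & 1)
step 2: or_false (→) rewrites (1 | 0) into 1, now ((1 | (1 & c)) & 1)
step 3: absorb_or (→) rewrites (1 | (1 & c)) into 1, reaching cost 4 (bound 4)

(1 & 1)   [cost 4]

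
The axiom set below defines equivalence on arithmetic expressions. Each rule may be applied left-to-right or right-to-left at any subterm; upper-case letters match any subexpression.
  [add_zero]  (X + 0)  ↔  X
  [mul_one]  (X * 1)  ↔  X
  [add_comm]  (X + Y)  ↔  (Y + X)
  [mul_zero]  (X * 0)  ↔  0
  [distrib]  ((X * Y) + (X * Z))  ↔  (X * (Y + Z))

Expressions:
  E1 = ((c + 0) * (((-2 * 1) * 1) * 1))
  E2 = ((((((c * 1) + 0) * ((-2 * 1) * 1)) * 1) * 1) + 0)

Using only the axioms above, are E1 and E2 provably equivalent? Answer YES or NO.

1. [mul_one →] ((-2 * 1) * 1)  →  (-2 * 1);  E1 = ((c + 0) * ((-2 * 1) * 1))
2. [mul_one →] ((-2 * 1) * 1)  →  (-2 * 1);  E1 = ((c + 0) * (-2 * 1))
3. [mul_one →] (-2 * 1)  →  -2;  E1 = ((c + 0) * -2)
4. [add_zero →] (c + 0)  →  c;  E1 = (c * -2)
5. [mul_one ←] -2  →  (-2 * 1);  E1 = (c * (-2 * 1))
6. [mul_one ←] c  →  (c * 1);  E1 = ((c * 1) * (-2 * 1))
7. [add_zero ←] (c * 1)  →  ((c * 1) + 0);  E1 = (((c * 1) + 0) * (-2 * 1))
8. [mul_one ←] (((c * 1) + 0) * (-2 * 1))  →  ((((c * 1) + 0) * (-2 * 1)) * 1)
9. [mul_one ←] (-2 * 1)  →  ((-2 * 1) * 1);  E1 = ((((c * 1) + 0) * ((-2 * 1) * 1)) * 1)
10. [mul_one ←] (((c * 1) + 0) * ((-2 * 1) * 1))  →  ((((c * 1) + 0) * ((-2 * 1) * 1)) * 1);  E1 = (((((c * 1) + 0) * ((-2 * 1) * 1)) * 1) * 1)
11. [add_zero ←] (((((c * 1) + 0) * ((-2 * 1) * 1)) * 1) * 1)  →  ((((((c * 1) + 0) * ((-2 * 1) * 1)) * 1) * 1) + 0);  this is E2

YES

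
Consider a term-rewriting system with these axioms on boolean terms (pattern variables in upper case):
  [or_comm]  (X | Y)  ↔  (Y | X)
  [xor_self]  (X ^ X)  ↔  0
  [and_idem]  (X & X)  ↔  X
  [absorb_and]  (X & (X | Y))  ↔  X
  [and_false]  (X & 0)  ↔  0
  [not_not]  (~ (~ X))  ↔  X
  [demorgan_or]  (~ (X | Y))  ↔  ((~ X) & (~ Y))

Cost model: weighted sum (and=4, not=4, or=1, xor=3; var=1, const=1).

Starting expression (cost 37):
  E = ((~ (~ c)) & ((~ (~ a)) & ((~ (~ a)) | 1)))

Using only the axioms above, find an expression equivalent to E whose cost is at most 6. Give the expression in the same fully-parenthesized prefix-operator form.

(c & a)   [cost 6]

1. [absorb_and →] ((~ (~ a)) & ((~ (~ a)) | 1))  →  (~ (~ a));  E = ((~ (~ c)) & (~ (~ a)))
2. [not_not →] (~ (~ c))  →  c;  E = (c & (~ (~ a)))
3. [not_not →] (~ (~ a))  →  a;  cost 6 ≤ 6, done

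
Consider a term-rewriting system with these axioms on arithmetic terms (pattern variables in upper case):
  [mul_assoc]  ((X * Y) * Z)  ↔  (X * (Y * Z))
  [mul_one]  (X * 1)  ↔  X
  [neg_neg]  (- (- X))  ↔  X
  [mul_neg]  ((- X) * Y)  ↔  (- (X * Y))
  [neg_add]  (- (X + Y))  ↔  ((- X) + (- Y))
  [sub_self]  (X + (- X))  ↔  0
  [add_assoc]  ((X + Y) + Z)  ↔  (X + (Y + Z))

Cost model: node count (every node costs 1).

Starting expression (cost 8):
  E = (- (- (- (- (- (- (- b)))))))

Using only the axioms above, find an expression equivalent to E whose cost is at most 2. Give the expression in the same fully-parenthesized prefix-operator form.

(- b)   [cost 2]

step 1: neg_neg (→) rewrites (- (- (- (- (- b))))) into (- (- (- b))), now (- (- (- (- (- b)))))
step 2: neg_neg (→) rewrites (- (- b)) into b, now (- (- (- b)))
step 3: neg_neg (→) rewrites (- (- b)) into b, reaching cost 2 (bound 2)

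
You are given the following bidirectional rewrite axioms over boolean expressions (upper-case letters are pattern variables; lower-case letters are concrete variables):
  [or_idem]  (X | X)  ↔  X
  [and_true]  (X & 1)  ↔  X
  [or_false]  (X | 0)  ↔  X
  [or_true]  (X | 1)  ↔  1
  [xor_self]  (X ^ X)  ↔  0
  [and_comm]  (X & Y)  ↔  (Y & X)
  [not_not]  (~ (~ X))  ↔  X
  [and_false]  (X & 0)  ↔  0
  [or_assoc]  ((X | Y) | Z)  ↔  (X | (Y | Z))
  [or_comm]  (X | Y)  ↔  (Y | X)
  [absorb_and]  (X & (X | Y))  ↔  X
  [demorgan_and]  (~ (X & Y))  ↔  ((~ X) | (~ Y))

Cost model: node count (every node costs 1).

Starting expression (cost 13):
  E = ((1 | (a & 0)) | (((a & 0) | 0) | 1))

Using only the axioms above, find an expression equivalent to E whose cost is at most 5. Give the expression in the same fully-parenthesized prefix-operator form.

1. [or_false →] ((a & 0) | 0)  →  (a & 0);  E = ((1 | (a & 0)) | ((a & 0) | 1))
2. [or_comm →] ((a & 0) | 1)  →  (1 | (a & 0));  E = ((1 | (a & 0)) | (1 | (a & 0)))
3. [or_idem →] ((1 | (a & 0)) | (1 | (a & 0)))  →  (1 | (a & 0));  cost 5 ≤ 5, done

(1 | (a & 0))   [cost 5]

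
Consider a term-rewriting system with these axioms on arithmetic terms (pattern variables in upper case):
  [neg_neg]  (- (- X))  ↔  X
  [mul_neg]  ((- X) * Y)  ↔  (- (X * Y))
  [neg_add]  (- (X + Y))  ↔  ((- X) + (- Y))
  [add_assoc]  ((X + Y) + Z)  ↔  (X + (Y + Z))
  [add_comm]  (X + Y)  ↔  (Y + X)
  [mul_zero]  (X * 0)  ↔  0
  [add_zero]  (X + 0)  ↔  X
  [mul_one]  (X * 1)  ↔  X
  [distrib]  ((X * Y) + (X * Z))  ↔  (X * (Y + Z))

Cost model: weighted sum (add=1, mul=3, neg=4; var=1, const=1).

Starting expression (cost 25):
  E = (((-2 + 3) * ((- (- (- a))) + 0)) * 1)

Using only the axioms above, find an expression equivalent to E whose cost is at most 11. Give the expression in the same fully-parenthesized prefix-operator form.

((-2 + 3) * (- a))   [cost 11]

step 1: neg_neg (→) rewrites (- (- (- a))) into (- a), now (((-2 + 3) * ((- a) + 0)) * 1)
step 2: mul_one (→) rewrites (((-2 + 3) * ((- a) + 0)) * 1) into ((-2 + 3) * ((- a) + 0))
step 3: add_zero (→) rewrites ((- a) + 0) into (- a), reaching cost 11 (bound 11)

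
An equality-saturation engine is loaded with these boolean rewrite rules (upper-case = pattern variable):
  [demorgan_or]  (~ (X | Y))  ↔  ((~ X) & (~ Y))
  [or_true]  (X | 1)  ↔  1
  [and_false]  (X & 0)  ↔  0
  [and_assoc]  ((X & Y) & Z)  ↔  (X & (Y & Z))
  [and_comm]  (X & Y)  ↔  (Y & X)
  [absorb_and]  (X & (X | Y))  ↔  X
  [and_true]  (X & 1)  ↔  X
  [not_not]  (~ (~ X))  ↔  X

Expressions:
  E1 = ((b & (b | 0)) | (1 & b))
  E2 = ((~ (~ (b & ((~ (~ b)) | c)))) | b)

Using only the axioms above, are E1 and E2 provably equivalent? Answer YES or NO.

step 1: and_comm (→) rewrites (1 & b) into (b & 1), now ((b & (b | 0)) | (b & 1))
step 2: absorb_and (→) rewrites (b & (b | 0)) into b, now (b | (b & 1))
step 3: and_true (→) rewrites (b & 1) into b, now (b | b)
step 4: not_not (←) rewrites b into (~ (~ b)), now ((~ (~ b)) | b)
step 5: absorb_and (←) rewrites b into (b & (b | c)), now ((~ (~ (b & (b | c)))) | b)
step 6: not_not (←) rewrites b into (~ (~ b)), which is E2

YES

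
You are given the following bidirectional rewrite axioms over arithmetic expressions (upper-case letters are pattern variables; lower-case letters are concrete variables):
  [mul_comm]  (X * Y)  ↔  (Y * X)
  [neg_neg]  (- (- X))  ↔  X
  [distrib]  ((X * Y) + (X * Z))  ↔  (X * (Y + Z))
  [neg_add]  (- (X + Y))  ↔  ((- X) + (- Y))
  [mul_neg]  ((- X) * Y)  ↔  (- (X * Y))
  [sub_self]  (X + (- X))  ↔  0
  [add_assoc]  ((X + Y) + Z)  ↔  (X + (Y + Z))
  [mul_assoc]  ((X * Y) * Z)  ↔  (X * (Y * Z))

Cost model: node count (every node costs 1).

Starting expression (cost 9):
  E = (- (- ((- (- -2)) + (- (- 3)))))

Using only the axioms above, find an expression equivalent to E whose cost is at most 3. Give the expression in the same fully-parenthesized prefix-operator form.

step 1: neg_neg (→) rewrites (- (- -2)) into -2, now (- (- (-2 + (- (- 3)))))
step 2: neg_neg (→) rewrites (- (- (-2 + (- (- 3))))) into (-2 + (- (- 3)))
step 3: neg_neg (→) rewrites (- (- 3)) into 3, reaching cost 3 (bound 3)

(-2 + 3)   [cost 3]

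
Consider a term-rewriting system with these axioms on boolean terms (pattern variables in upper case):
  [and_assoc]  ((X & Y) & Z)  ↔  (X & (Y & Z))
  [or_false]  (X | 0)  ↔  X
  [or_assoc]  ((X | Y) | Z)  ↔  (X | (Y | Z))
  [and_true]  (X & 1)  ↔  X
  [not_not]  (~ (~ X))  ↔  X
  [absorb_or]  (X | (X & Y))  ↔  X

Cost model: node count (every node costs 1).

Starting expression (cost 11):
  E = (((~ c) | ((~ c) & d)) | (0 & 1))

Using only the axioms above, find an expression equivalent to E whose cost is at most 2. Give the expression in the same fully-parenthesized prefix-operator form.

1. [and_true →] (0 & 1)  →  0;  E = (((~ c) | ((~ c) & d)) | 0)
2. [absorb_or →] ((~ c) | ((~ c) & d))  →  (~ c);  E = ((~ c) | 0)
3. [or_false →] ((~ c) | 0)  →  (~ c);  cost 2 ≤ 2, done

(~ c)   [cost 2]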